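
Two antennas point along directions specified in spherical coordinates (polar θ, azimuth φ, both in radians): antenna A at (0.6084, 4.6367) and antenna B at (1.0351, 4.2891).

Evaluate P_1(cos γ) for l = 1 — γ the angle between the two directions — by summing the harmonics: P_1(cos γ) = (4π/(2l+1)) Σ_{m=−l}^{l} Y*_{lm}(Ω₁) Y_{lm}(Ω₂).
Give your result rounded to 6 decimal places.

0.880942

Addition theorem: P_1(cos γ) = (4π/3) Σ_m Y*_{lm}(Ω₁) Y_{lm}(Ω₂), m = −1…1:
  m=-1: Y*=-0.01493 - 0.19690j  Y=-0.12204 + 0.27087j  product 0.05516 + 0.01998j
  m=+0: Y*=0.40093 + 0.00000j  Y=0.24940 + 0.00000j  product 0.09999 + 0.00000j
  m=+1: Y*=0.01493 - 0.19690j  Y=0.12204 + 0.27087j  product 0.05516 - 0.01998j
Σ over m = 0.21031 + 0.00000j; ×(4π/3) → 0.88094 + 0.00000j. Real part: 0.880942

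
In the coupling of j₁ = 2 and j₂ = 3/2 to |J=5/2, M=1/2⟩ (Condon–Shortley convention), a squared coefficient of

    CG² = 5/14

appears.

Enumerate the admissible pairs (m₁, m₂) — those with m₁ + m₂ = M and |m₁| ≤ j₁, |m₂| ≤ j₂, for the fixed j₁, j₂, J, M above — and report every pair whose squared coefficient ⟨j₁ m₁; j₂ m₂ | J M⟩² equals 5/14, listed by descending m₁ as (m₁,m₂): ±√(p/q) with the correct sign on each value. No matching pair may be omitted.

Admissible pairs with m₁+m₂ = M = 1/2: (-1,3/2), (0,1/2), (1,-1/2), (2,-3/2)
  (m₁,m₂)=(2,-3/2): CG² = 6/35, CG = +√(6/35)
  (m₁,m₂)=(1,-1/2): CG² = 5/14, CG = +√(5/14)   ← matches the target
  (m₁,m₂)=(0,1/2): CG² = 3/35, CG = −√(3/35)
  (m₁,m₂)=(-1,3/2): CG² = 27/70, CG = −√(27/70)
Pairs with CG² = 5/14: (1,-1/2): +√(5/14)

(1,-1/2): +√(5/14)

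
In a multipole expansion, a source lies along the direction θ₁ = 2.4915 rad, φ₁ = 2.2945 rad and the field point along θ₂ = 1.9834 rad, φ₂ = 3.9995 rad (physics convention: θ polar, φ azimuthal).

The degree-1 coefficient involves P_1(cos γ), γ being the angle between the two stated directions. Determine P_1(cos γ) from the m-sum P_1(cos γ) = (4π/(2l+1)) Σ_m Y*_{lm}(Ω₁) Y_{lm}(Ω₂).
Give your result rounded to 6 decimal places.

0.245016

Summing Y*_{l m}(θ₁,φ₁)·Y_{l m}(θ₂,φ₂) over m ∈ [−1, 1]; prefactor 4π/(2·1+1) = 4.188790:
  [-1]  conj(Y_{1,-1})(Ω₁) = -0.138468+0.156701i ; Y_{1,-1}(Ω₂) = -0.206998+0.239425i ; Δ = -0.008856-0.065589i
  [+0]  conj(Y_{1,0})(Ω₁) = -0.388941-0.000000i ; Y_{1,0}(Ω₂) = -0.195928+0.000000i ; Δ = +0.076204+0.000000i
  [+1]  conj(Y_{1,1})(Ω₁) = +0.138468+0.156701i ; Y_{1,1}(Ω₂) = +0.206998+0.239425i ; Δ = -0.008856+0.065589i
Accumulated sum +0.058493+0.000000i; after 4π/(2l+1) scaling, +0.245016+0.000000i ⇒ P_1 = 0.245016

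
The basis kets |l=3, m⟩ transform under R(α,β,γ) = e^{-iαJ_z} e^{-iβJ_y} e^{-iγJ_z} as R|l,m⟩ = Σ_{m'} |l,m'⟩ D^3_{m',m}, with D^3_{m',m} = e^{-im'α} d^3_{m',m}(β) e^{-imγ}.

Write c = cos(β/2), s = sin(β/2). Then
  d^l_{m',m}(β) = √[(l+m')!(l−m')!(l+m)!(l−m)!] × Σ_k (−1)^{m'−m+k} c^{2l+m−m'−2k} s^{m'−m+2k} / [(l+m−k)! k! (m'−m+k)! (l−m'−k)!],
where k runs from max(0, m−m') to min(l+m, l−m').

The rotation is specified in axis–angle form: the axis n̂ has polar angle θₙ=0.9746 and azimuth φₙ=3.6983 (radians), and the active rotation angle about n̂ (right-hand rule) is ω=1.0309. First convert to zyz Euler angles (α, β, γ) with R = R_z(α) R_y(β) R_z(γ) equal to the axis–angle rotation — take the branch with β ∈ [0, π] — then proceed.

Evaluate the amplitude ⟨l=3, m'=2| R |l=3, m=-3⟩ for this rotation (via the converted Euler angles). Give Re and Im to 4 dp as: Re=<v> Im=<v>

Axis–angle → zyz. n̂ = (sinθₙcosφₙ, sinθₙsinφₙ, cosθₙ) = (-0.702528, -0.437234, +0.561499), ω = 1.0309.
R = I cosω + sinω [n̂]ₓ + (1−cosω) n̂n̂ᵀ gives
  R = [+0.753887, -0.332363, -0.566736; +0.630902, +0.606948, +0.483297; +0.183349, -0.721906, +0.667259]
β = atan2(√(R₁₃²+R₂₃²), R₃₃) = 0.840274; α = atan2(R₂₃, R₁₃) mod 2π = 2.435491; γ = atan2(R₃₂, −R₃₁) mod 2π = 4.463669
D^3_{2,-3}(2.4355,0.8403,4.4637) = e^{-i·2·2.4355}·d^3_{2,-3}(0.8403)·e^{-i·-3·4.4637}. Compute d first:
Half-angle: c=0.913033, s=0.407885. N=√(120·1·1·720)=293.938769
Admissible k: 0..0 (factorial args all ≥0)
  k=0: (−1)^5·293.9388/(120)·0.9130^1·0.4079^5 = -0.025250
d^3_{2,-3}(0.8403) = -0.025250
Phases: e^{-i·(2)·2.4355}=+0.157928+0.987451i, e^{-i·(-3)·4.4637}=+0.678825+0.734300i ⇒ D=+0.015601-0.019853i

Re=0.0156 Im=-0.0199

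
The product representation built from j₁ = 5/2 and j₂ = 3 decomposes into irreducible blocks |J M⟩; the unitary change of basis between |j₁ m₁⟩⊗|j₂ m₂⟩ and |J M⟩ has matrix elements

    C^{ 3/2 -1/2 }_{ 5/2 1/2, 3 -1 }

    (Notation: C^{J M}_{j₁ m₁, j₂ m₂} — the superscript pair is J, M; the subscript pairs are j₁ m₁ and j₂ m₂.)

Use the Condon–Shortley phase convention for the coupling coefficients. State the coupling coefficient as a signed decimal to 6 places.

−√(1/105) = -0.097590

√[4·4!1!2!/8! · 3!2!2!4!1!2!] = √(192/35)
  +(−1)^1/∏(1,3,1,1,0,1)! = -1/6  (running -1/6)
  +(−1)^2/∏(2,2,0,0,1,2)! = 1/8  (running -1/24)
⟨..|..⟩ = √(192/35)·(-1/24) = -0.097590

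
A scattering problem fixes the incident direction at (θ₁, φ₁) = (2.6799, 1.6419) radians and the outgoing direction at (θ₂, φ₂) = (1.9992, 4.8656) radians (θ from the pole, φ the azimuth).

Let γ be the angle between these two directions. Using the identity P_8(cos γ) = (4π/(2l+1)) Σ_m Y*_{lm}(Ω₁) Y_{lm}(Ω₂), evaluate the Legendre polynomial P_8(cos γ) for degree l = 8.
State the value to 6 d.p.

Addition theorem: P_8(cos γ) = (4π/17) Σ_m Y*_{lm}(Ω₁) Y_{lm}(Ω₂), m = −8…8:
  term(m=-8) = 0.00015 - 0.00012j   from Y*(Ω₁)=0.00067 + 0.00043j, Y(Ω₂)=0.08173 - 0.22735j
  term(m=-7) = -0.00238 + 0.00154j   from Y*(Ω₁)=-0.00307 + 0.00565j, Y(Ω₂)=0.38766 + 0.21094j
  term(m=-6) = 0.00968 - 0.00519j   from Y*(Ω₁)=-0.02952 - 0.01342j, Y(Ω₂)=-0.20542 + 0.26935j
  term(m=-5) = 0.00914 - 0.00398j   from Y*(Ω₁)=0.04011 - 0.10803j, Y(Ω₂)=0.06000 + 0.06237j
  term(m=-4) = -0.09930 + 0.03384j   from Y*(Ω₁)=0.28029 + 0.08194j, Y(Ω₂)=-0.29387 + 0.20664j
  term(m=-3) = 0.04300 - 0.01081j   from Y*(Ω₁)=-0.10561 + 0.48758j, Y(Ω₂)=-0.03943 - 0.07965j
  term(m=-2) = 0.14248 - 0.02361j   from Y*(Ω₁)=-0.45743 - 0.06549j, Y(Ω₂)=-0.29799 + 0.09428j
  term(m=-1) = 0.00622 - 0.00051j   from Y*(Ω₁)=-0.00287 + 0.04031j, Y(Ω₂)=-0.02358 - 0.15273j
  term(m=+0) = 0.13842 + 0.00000j   from Y*(Ω₁)=-0.47477 + 0.00000j, Y(Ω₂)=-0.29154 + 0.00000j
  term(m=+1) = 0.00622 + 0.00051j   from Y*(Ω₁)=0.00287 + 0.04031j, Y(Ω₂)=0.02358 - 0.15273j
  term(m=+2) = 0.14248 + 0.02361j   from Y*(Ω₁)=-0.45743 + 0.06549j, Y(Ω₂)=-0.29799 - 0.09428j
  term(m=+3) = 0.04300 + 0.01081j   from Y*(Ω₁)=0.10561 + 0.48758j, Y(Ω₂)=0.03943 - 0.07965j
  term(m=+4) = -0.09930 - 0.03384j   from Y*(Ω₁)=0.28029 - 0.08194j, Y(Ω₂)=-0.29387 - 0.20664j
  term(m=+5) = 0.00914 + 0.00398j   from Y*(Ω₁)=-0.04011 - 0.10803j, Y(Ω₂)=-0.06000 + 0.06237j
  term(m=+6) = 0.00968 + 0.00519j   from Y*(Ω₁)=-0.02952 + 0.01342j, Y(Ω₂)=-0.20542 - 0.26935j
  term(m=+7) = -0.00238 - 0.00154j   from Y*(Ω₁)=0.00307 + 0.00565j, Y(Ω₂)=-0.38766 + 0.21094j
  term(m=+8) = 0.00015 + 0.00012j   from Y*(Ω₁)=0.00067 - 0.00043j, Y(Ω₂)=0.08173 + 0.22735j
Σ over m = 0.35642 + 0.00000j; ×(4π/17) → 0.26347 + 0.00000j. Real part: 0.263465

0.263465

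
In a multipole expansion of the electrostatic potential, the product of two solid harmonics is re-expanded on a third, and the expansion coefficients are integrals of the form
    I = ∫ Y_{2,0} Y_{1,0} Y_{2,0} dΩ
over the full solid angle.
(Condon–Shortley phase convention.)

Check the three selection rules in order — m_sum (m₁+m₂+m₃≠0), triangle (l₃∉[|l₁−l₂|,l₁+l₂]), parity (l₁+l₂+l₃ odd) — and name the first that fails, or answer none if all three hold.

parity

Σmᵢ = 0  ✓
l₃∈[|l₁−l₂|,l₁+l₂]=[1,3], have l₃=2  ✓
Σlᵢ = 5 ⇒ odd  ✗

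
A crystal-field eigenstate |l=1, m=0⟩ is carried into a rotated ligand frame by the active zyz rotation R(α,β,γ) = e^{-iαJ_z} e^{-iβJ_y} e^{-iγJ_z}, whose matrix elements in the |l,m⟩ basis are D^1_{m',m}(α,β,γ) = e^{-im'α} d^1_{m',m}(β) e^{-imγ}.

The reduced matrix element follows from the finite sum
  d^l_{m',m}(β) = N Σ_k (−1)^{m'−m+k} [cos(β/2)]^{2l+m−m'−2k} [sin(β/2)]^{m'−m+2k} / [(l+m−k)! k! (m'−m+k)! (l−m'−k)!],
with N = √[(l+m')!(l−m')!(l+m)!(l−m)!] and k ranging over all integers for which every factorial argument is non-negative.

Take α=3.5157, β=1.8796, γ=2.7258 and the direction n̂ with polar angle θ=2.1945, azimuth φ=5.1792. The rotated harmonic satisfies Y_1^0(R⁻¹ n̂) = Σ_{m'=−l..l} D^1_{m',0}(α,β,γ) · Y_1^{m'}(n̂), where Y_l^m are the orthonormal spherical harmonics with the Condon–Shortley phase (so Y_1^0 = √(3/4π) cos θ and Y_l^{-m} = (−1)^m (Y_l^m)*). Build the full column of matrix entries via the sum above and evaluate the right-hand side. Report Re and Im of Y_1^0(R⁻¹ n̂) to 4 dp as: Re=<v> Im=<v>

Need the full column D^1_{m',0} for m'=−1..1 at α=3.5157, β=1.8796, γ=2.7258.
cos(β/2)=0.589950, sin(β/2)=0.807440
d^1_{-1,0}: single k=1 term ⇒ +0.673659;  D = -0.627065-0.246183i
d^1_{0,0}: k∈[0..1] ⇒ +0.348040 -0.651960 = -0.303919;  D = -0.303919+0.000000i
d^1_{1,0}: single k=0 term ⇒ -0.673659;  D = +0.627065-0.246183i
Y_1^{m'}(θ=2.1945,φ=5.1792) and Σ D·Y over m':
  (-0.6271-0.2462i)·(+0.1262+0.2504i)  (-0.3039+0.0000i)·(-0.2854+0.0000i)  (+0.6271-0.2462i)·(-0.1262+0.2504i)
Y_1^0(R⁻¹ n̂) = +0.051750+0.000000i

Re=0.0518 Im=0.0000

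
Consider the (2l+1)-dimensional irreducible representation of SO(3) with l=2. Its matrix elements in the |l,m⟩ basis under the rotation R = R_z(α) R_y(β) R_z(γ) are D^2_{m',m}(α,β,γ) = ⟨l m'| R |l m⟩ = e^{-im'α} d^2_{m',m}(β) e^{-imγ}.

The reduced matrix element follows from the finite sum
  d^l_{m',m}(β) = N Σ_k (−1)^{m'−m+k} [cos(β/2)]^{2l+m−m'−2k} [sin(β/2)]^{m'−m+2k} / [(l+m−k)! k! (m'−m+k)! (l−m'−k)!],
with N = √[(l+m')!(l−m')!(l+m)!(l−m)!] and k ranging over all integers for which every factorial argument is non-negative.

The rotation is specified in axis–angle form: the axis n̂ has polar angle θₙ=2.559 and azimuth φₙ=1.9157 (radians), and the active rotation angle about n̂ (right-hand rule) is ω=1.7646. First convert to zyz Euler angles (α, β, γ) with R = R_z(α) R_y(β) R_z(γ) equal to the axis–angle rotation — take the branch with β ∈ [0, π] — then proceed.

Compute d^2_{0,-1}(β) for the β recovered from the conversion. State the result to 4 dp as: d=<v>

d=-0.6020

Axis–angle → zyz. n̂ = (sinθₙcosφₙ, sinθₙsinφₙ, cosθₙ) = (-0.186023, +0.517789, -0.835039), ω = 1.7646.
R = I cosω + sinω [n̂]ₓ + (1−cosω) n̂n̂ᵀ gives
  R = [-0.151324, +0.704535, +0.693348; -0.934277, +0.127148, -0.333106; -0.322842, -0.698186, +0.638990]
β = atan2(√(R₁₃²+R₂₃²), R₃₃) = 0.877611; α = atan2(R₂₃, R₁₃) mod 2π = 5.835315; γ = atan2(R₃₂, −R₃₁) mod 2π = 5.145508
d^2_{0,-1}(β=0.8776) via the finite sum:
c=cos(0.877611/2)=0.905260, s=sin(0.877611/2)=0.424859; N=√[2·2·1·6]=4.898979
Admissible k: 0..1 (factorial args all ≥0)
  k=0: (−1)^1·4.8990/(2)·0.9053^3·0.4249^1 = -0.772040
  k=1: (−1)^2·4.8990/(2)·0.9053^1·0.4249^3 = +0.170052
d^2_{0,-1}(0.8776) = -0.772040 +0.170052 = -0.601988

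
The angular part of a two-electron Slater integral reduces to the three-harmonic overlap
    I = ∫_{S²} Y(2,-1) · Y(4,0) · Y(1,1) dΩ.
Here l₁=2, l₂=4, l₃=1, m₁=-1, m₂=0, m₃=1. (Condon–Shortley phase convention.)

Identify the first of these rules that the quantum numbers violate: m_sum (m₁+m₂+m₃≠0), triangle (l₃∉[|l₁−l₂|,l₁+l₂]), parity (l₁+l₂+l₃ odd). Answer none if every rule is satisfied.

triangle

azimuthal sum: -1 + 0 + 1 = 0  ✓
l₃ must lie in [2,6]; have l₃=1  ✗
L = 2 + 4 + 1 = 7 (odd)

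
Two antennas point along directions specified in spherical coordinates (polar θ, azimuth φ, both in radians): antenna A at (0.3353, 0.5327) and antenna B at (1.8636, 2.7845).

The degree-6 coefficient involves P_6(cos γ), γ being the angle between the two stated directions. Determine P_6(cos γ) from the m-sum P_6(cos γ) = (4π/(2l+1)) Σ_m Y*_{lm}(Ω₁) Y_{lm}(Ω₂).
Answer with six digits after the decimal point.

Term-by-term m-sum for l=6 (normalisation 4π/13 = 0.966644):
  m=-6: (-0.00061 - 0.00003j) × (-0.20136 + 0.31294j) = 0.00013 - 0.00018j  (running Σ = 0.00013 - 0.00018j)
  m=-5: (-0.00541 + 0.00280j) × (-0.08278 + 0.37970j) = -0.00062 - 0.00229j  (running Σ = -0.00048 - 0.00247j)
  m=-4: (-0.01957 + 0.03122j) × (-0.00356 - 0.02480j) = 0.00084 + 0.00037j  (running Σ = 0.00036 - 0.00210j)
  m=-3: (-0.00407 + 0.14917j) × (-0.16469 - 0.30181j) = 0.04569 - 0.02334j  (running Σ = 0.04605 - 0.02543j)
  m=-2: (0.19105 + 0.34527j) × (-0.06104 - 0.05291j) = 0.00661 - 0.03118j  (running Σ = 0.05266 - 0.05662j)
  m=-1: (0.49502 + 0.29184j) × (0.29117 + 0.10863j) = 0.11243 + 0.13875j  (running Σ = 0.16509 + 0.08213j)
  m=0: (0.12383 + 0.00000j) × (0.10775 + 0.00000j) = 0.01334 + 0.00000j  (running Σ = 0.17843 + 0.08213j)
  m=1: (-0.49502 + 0.29184j) × (-0.29117 + 0.10863j) = 0.11243 - 0.13875j  (running Σ = 0.29087 - 0.05662j)
  m=2: (0.19105 - 0.34527j) × (-0.06104 + 0.05291j) = 0.00661 + 0.03118j  (running Σ = 0.29747 - 0.02543j)
  m=3: (0.00407 + 0.14917j) × (0.16469 - 0.30181j) = 0.04569 + 0.02334j  (running Σ = 0.34317 - 0.00210j)
  m=4: (-0.01957 - 0.03122j) × (-0.00356 + 0.02480j) = 0.00084 - 0.00037j  (running Σ = 0.34401 - 0.00247j)
  m=5: (0.00541 + 0.00280j) × (0.08278 + 0.37970j) = -0.00062 + 0.00229j  (running Σ = 0.34339 - 0.00018j)
  m=6: (-0.00061 + 0.00003j) × (-0.20136 - 0.31294j) = 0.00013 + 0.00018j  (running Σ = 0.34353 + 0.00000j)
Accumulated sum 0.34353 + 0.00000j; after 4π/(2l+1) scaling, 0.33207 + 0.00000j ⇒ P_6 = 0.332068

0.332068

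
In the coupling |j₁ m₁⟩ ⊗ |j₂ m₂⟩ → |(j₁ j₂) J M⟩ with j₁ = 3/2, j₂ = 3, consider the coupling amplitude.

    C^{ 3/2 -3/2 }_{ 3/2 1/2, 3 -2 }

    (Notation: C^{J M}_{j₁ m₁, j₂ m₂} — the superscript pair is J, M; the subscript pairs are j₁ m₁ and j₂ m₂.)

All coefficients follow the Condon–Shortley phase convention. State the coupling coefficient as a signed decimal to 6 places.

j₁+j₂−J=3  J+j₁−j₂=0  J−j₁+j₂=3  j₁+j₂+J+1=7
(j₁±m₁, j₂±m₂, J±M) = (2,1,1,5,0,3)
P² = 288/7
sum k=1..1:
  [1] −1/12 = -1/12
S = -1/12
C² = P²·S² = 2/7 ; C = -0.534522

−√(2/7) ≈ -0.534522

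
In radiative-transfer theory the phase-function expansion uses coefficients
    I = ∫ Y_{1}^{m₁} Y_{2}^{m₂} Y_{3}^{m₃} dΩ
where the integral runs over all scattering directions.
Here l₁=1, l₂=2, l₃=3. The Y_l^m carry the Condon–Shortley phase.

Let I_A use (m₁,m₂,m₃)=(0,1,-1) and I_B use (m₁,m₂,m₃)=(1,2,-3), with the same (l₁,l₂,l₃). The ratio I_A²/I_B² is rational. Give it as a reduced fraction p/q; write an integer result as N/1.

Shared (l₁,l₂,l₃)=(1,2,3): N and (l;000)² cancel in I_A²/I_B².
A: Δ = 0!·2!·4!/7! = 1/105; Racah Σ t=0..0: t=0:+1/6 = 1/6; ⇒ 3j(1 2 3; 0 1 -1)² = 8/105, sgn +1
B: Δ = 0!·2!·4!/7! = 1/105; Racah Σ t=0..0: t=0:+1/48 = 1/48; ⇒ 3j(1 2 3; 1 2 -3)² = 1/7, sgn +1
I_A²/I_B² = (8/105)/(1/7) = 8/15

8/15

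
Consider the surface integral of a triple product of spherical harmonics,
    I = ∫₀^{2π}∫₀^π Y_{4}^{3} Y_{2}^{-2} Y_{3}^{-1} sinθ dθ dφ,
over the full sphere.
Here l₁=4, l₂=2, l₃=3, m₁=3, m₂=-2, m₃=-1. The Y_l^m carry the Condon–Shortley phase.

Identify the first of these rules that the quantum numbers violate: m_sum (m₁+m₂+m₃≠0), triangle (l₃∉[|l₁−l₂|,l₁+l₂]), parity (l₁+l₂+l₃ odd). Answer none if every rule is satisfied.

Σmᵢ = 0  ✓
l₃∈[|l₁−l₂|,l₁+l₂]=[2,6], have l₃=3  ✓
Σlᵢ = 9 ⇒ odd  ✗

parity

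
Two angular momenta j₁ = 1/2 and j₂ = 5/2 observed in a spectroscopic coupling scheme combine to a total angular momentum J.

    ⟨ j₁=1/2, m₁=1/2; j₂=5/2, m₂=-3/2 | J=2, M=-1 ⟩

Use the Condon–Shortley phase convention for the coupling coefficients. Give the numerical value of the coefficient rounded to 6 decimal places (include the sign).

+0.816497

triangle: 1!·0!·4!/6! = 24/720
(j±m)!: 1!·0!·1!·4!·1!·3! = 144
prefactor² = (2J+1)·Δ·N² = 24
  k=0: +1/(0!·1!·0!·1!·0!·3!) = 1/6
Σ = 1/6  ⇒  CG² = 24·(1/6)² = 2/3
CG = +√(2/3) = +0.816497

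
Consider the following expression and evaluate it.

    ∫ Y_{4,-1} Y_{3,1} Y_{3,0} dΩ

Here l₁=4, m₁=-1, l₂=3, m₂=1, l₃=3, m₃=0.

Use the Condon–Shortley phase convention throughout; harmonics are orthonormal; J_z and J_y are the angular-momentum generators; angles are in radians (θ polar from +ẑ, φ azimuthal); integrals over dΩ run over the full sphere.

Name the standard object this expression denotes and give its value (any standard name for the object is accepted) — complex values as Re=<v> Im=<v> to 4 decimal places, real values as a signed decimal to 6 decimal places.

This is a Gaunt coefficient — the integral of a triple product of spherical harmonics over the sphere.
Checks pass: Σm=0; 10 even; l₃=3∈[1,7].
(2·4+1)(2·3+1)(2·3+1) = 441
Δ: 4! 4! 2! / 11! → 1/34650
sum: t=1:−1/72 t=2:+1/16 t=3:−1/72 = 5/144
3j²(4 3 3; 0 0 0) = Δ·Π!·Σ² = 2/77  (sign -1)
sum: t=2:+1/48 t=3:−1/24 t=4:+1/288 = -5/288
3j²(4 3 3; -1 1 0) = Δ·Π!·Σ² = 5/462  (sign +1)
combine: 4πI² = 441·2/77·5/462 = 15/121
take √, sign -1: I = -0.09932258

Gaunt coefficient, -0.099323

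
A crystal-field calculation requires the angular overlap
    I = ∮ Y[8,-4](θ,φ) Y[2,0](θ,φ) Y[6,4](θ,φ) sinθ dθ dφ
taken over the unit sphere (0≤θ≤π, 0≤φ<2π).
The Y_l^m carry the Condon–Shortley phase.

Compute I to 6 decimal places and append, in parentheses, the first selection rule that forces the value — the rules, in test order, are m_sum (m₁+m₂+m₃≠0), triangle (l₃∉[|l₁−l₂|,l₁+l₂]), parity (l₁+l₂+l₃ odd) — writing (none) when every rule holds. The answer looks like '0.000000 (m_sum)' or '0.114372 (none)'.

Rules hold: Σm=0, L=16 even, 6≤6≤10.
N = 17·5·13 = 1105
Δ = 4!·12!·0!/17! = 1/30940
Racah Σ t=2..2: t=2:+1/2073600 = 1/2073600
⇒ 3j(8 2 6; 0 0 0)² = 28/1105, sgn +1
Racah Σ t=2..2: t=2:+1/29030400 = 1/29030400
⇒ 3j(8 2 6; -4 0 4)² = 99/7735, sgn +1
4πI² = N·(3j₀)²·(3jₘ)² = 396/1105
I = +1·√(0.358371/4π) = 0.16887351
No selection rule forces the value: the integral is nonzero (none).

0.168874 (none)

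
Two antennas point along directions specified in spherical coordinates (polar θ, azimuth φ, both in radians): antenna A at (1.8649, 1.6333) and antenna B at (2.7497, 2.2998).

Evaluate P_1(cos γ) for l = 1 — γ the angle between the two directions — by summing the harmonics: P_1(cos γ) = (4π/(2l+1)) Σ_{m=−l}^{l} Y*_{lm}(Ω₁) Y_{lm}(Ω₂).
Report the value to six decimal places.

Summing Y*_{l m}(θ₁,φ₁)·Y_{l m}(θ₂,φ₂) over m ∈ [−1, 1]; prefactor 4π/(2·1+1) = 4.188790:
  [-1]  conj(Y_{1,-1})(Ω₁) = (-0.020654, 0.330014) ; Y_{1,-1}(Ω₂) = (-0.087900, -0.098419) ; Δ = (0.034295, -0.026976)
  [+0]  conj(Y_{1,0})(Ω₁) = (-0.141637, -0.000000) ; Y_{1,0}(Ω₂) = (-0.451560, 0.000000) ; Δ = (0.063958, 0.000000)
  [+1]  conj(Y_{1,1})(Ω₁) = (0.020654, 0.330014) ; Y_{1,1}(Ω₂) = (0.087900, -0.098419) ; Δ = (0.034295, 0.026976)
Accumulated sum (0.132548, 0.000000); after 4π/(2l+1) scaling, (0.555215, 0.000000) ⇒ P_1 = 0.555215

0.555215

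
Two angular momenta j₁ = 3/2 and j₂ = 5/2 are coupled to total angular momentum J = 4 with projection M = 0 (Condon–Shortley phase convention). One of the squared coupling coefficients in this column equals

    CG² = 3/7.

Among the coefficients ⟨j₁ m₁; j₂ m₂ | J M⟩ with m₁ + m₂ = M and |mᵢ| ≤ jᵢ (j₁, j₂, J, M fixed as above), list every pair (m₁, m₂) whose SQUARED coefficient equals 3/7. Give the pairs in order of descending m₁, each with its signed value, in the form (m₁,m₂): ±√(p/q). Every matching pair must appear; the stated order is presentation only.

Admissible pairs with m₁+m₂ = M = 0: (-3/2,3/2), (-1/2,1/2), (1/2,-1/2), (3/2,-3/2)
  (m₁,m₂)=(3/2,-3/2): CG² = 1/14, CG = +√(1/14)
  (m₁,m₂)=(1/2,-1/2): CG² = 3/7, CG = +√(3/7)   ← matches the target
  (m₁,m₂)=(-1/2,1/2): CG² = 3/7, CG = +√(3/7)   ← matches the target
  (m₁,m₂)=(-3/2,3/2): CG² = 1/14, CG = +√(1/14)
Pairs with CG² = 3/7: (1/2,-1/2): +√(3/7); (-1/2,1/2): +√(3/7)

(1/2,-1/2): +√(3/7); (-1/2,1/2): +√(3/7)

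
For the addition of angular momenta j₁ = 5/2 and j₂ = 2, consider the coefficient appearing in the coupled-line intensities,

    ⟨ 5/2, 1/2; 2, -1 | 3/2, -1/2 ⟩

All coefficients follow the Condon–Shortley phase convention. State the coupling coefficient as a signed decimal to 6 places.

j₁+j₂−J=3  J+j₁−j₂=2  J−j₁+j₂=1  j₁+j₂+J+1=7
(j₁±m₁, j₂±m₂, J±M) = (3,2,1,3,1,2)
P² = 48/35
sum k=0..1:
  [0] +1/12 = 1/12
  [1] −1/2 = -1/2
S = -5/12
C² = P²·S² = 5/21 ; C = -0.487950

-0.487950  (= −√(5/21))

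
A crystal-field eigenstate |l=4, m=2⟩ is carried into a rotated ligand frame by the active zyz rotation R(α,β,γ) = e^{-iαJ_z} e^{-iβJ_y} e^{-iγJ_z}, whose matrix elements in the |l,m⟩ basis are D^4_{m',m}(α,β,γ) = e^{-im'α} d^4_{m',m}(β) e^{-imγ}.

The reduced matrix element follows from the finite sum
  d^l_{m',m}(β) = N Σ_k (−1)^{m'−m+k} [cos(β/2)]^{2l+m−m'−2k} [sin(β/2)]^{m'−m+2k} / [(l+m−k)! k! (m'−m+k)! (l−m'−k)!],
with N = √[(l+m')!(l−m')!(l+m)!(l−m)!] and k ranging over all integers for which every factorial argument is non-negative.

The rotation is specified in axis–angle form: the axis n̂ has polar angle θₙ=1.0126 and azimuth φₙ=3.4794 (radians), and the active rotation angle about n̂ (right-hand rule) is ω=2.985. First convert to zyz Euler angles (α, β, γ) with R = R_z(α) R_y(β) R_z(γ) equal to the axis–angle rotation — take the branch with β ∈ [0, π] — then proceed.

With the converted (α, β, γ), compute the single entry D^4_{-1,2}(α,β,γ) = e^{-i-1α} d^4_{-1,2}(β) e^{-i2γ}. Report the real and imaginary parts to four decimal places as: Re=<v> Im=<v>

Axis–angle → zyz. n̂ = (sinθₙcosφₙ, sinθₙsinφₙ, cosθₙ) = (-0.800274, -0.281114, +0.529657), ω = 2.9850.
R = I cosω + sinω [n̂]ₓ + (1−cosω) n̂n̂ᵀ gives
  R = [+0.285276, +0.364581, -0.886396; +0.529785, -0.830682, -0.171160; -0.798715, -0.420771, -0.430124]
β = atan2(√(R₁₃²+R₂₃²), R₃₃) = 2.015426; α = atan2(R₂₃, R₁₃) mod 2π = 3.332342; γ = atan2(R₃₂, −R₃₁) mod 2π = 5.798320
Split into d^4_{-1,2}(β=2.0154) × two z-phases.
Half-angle: c=0.533796, s=0.845613. N=√(6·120·720·2)=1018.233765
Admissible k: 3..5 (factorial args all ≥0)
  k=3: (−1)^0·1018.2338/(72)·0.5338^5·0.8456^3 = +0.370602
  k=4: (−1)^1·1018.2338/(48)·0.5338^3·0.8456^5 = -1.395055
  k=5: (−1)^2·1018.2338/(240)·0.5338^1·0.8456^7 = +0.700187
d^4_{-1,2}(2.0154) = +0.370602 -1.395055 +0.700187 = -0.324266
Phases: e^{-i·(-1)·3.3323}=-0.981862-0.189595i, e^{-i·(2)·5.7983}=+0.565522+0.824733i ⇒ D=+0.129350+0.297350i

Re=0.1293 Im=0.2974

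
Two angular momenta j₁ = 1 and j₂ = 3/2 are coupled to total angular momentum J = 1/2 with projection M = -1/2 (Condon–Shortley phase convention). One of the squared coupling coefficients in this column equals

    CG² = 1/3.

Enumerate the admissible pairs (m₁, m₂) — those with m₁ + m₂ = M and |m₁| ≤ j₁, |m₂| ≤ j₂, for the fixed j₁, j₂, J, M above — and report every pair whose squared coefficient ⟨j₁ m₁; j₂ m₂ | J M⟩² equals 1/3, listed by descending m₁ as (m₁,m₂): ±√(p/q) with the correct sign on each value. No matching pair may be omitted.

(0,-1/2): −√(1/3)

Admissible pairs with m₁+m₂ = M = -1/2: (-1,1/2), (0,-1/2), (1,-3/2)
  (m₁,m₂)=(1,-3/2): CG² = 1/2, CG = +√(1/2)
  (m₁,m₂)=(0,-1/2): CG² = 1/3, CG = −√(1/3)   ← matches the target
  (m₁,m₂)=(-1,1/2): CG² = 1/6, CG = +√(1/6)
Pairs with CG² = 1/3: (0,-1/2): −√(1/3)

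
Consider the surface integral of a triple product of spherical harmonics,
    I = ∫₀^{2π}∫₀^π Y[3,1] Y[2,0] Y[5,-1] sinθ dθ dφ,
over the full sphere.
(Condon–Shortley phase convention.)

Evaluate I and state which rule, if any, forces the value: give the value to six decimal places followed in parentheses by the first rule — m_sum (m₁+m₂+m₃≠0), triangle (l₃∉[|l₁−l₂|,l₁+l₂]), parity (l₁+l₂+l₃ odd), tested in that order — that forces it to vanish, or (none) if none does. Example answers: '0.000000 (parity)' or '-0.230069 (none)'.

-0.227318 (none)

Rules hold: Σm=0, L=10 even, 1≤5≤5.
N = 7·5·11 = 385
Δ = 0!·6!·4!/11! = 1/2310
Racah Σ t=0..0: t=0:+1/144 = 1/144
⇒ 3j(3 2 5; 0 0 0)² = 10/231, sgn -1
Racah Σ t=0..0: t=0:+1/192 = 1/192
⇒ 3j(3 2 5; 1 0 -1)² = 3/77, sgn +1
4πI² = N·(3j₀)²·(3jₘ)² = 50/77
I = -1·√(0.649351/4π) = -0.22731846
No selection rule forces the value: the integral is nonzero (none).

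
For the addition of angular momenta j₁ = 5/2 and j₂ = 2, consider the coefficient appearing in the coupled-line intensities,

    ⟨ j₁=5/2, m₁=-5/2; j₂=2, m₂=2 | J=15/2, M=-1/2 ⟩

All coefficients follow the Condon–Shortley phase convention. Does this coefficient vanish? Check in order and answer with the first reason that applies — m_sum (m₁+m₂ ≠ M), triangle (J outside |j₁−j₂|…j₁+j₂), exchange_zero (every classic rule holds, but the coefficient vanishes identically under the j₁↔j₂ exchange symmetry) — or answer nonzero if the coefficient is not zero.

m-sum: m₁+m₂ = -5/2+2 = -1/2, M = -1/2  ✓
triangle: need |j₁−j₂| ≤ J ≤ j₁+j₂, i.e. J ∈ [1/2, 9/2]; J = 15/2 is outside ✗ ⇒ coefficient is 0

triangle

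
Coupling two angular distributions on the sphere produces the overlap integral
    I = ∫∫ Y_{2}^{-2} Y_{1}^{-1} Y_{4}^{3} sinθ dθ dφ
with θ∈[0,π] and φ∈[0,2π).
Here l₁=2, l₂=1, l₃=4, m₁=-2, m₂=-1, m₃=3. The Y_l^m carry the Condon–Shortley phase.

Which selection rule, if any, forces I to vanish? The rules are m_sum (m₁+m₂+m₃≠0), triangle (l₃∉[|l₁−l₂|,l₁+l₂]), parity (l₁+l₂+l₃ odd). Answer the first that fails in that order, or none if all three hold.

Σmᵢ = 0  ✓
l₃∈[|l₁−l₂|,l₁+l₂]=[1,3] required, l₃=4 fails  ✗
Σlᵢ = 7 ⇒ odd

triangle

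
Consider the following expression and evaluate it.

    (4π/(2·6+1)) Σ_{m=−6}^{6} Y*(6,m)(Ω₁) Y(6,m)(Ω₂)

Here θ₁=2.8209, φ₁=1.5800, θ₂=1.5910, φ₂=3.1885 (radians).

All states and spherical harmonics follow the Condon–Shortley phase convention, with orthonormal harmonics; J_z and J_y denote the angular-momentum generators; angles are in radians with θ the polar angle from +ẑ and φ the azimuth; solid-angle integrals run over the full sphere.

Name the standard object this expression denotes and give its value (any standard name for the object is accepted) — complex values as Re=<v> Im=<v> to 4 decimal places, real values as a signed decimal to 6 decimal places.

This sum is the spherical-harmonic addition theorem: it equals the Legendre polynomial P_l(cos γ) of the angle γ between the two directions.
Addition theorem: P_6(cos γ) = (4π/13) Σ_m Y*_{lm}(Ω₁) Y_{lm}(Ω₂), m = −6…6:
  m=-6: (-0.00047 - 0.00003j) × (0.46351 - 0.13401j) = -0.00022 + 0.00005j  (running Σ = -0.00022 + 0.00005j)
  m=-5: (0.00023 - 0.00494j) × (0.03285 - 0.00785j) = -0.00003 - 0.00016j  (running Σ = -0.00025 - 0.00011j)
  m=-4: (0.03136 + 0.00115j) × (-0.34866 + 0.06620j) = -0.01101 + 0.00167j  (running Σ = -0.01126 + 0.00156j)
  m=-3: (-0.00369 + 0.13369j) × (-0.03901 + 0.00553j) = -0.00059 - 0.00524j  (running Σ = -0.01186 - 0.00367j)
  m=-2: (-0.37393 - 0.00688j) × (0.32175 - 0.03027j) = -0.12052 + 0.00911j  (running Σ = -0.13238 + 0.00543j)
  m=-1: (0.00539 - 0.58522j) × (0.04146 - 0.00195j) = -0.00092 - 0.02427j  (running Σ = -0.13330 - 0.01884j)
  m=0: (0.17876 + 0.00000j) × (-0.31513 + 0.00000j) = -0.05633 + 0.00000j  (running Σ = -0.18963 - 0.01884j)
  m=1: (-0.00539 - 0.58522j) × (-0.04146 - 0.00195j) = -0.00092 + 0.02427j  (running Σ = -0.19054 + 0.00543j)
  m=2: (-0.37393 + 0.00688j) × (0.32175 + 0.03027j) = -0.12052 - 0.00911j  (running Σ = -0.31106 - 0.00367j)
  m=3: (0.00369 + 0.13369j) × (0.03901 + 0.00553j) = -0.00059 + 0.00524j  (running Σ = -0.31166 + 0.00156j)
  m=4: (0.03136 - 0.00115j) × (-0.34866 - 0.06620j) = -0.01101 - 0.00167j  (running Σ = -0.32267 - 0.00011j)
  m=5: (-0.00023 - 0.00494j) × (-0.03285 - 0.00785j) = -0.00003 + 0.00016j  (running Σ = -0.32270 + 0.00005j)
  m=6: (-0.00047 + 0.00003j) × (0.46351 + 0.13401j) = -0.00022 - 0.00005j  (running Σ = -0.32292 - 0.00000j)
Accumulated sum -0.32292 - 0.00000j; after 4π/(2l+1) scaling, -0.31215 - 0.00000j ⇒ P_6 = -0.312151

Legendre polynomial (addition theorem), -0.312151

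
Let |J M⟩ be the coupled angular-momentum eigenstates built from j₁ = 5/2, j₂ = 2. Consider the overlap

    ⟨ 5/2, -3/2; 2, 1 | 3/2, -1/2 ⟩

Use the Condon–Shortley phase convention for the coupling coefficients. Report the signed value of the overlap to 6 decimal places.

+√(2/105) ≈ +0.138013

√[4·3!2!1!/7! · 1!4!3!1!1!2!] = √(96/35)
  +(−1)^2/∏(2,1,2,1,0,0)! = 1/4  (running 1/4)
  +(−1)^3/∏(3,0,1,0,1,1)! = -1/6  (running 1/12)
⟨..|..⟩ = √(96/35)·(1/12) = +0.138013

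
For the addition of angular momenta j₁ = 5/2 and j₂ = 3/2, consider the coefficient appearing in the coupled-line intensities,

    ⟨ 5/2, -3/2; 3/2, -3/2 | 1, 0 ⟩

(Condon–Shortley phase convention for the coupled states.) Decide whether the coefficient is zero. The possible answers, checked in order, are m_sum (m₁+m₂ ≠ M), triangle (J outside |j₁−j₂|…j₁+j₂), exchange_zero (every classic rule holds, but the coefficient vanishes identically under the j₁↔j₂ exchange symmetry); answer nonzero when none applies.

m_sum

m-sum: m₁+m₂ = -3/2+(-3/2) = -3, M = 0  ✗ ⇒ coefficient is 0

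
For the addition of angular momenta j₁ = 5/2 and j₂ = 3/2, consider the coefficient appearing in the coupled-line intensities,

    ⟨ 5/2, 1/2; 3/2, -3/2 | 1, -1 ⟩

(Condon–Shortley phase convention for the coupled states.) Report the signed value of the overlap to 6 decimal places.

+0.223607  (= +√(1/20))

triangle: 3!×2!×0!/6! = 12/720
(j±m)!: 3!×2!×0!×3!×0!×2! = 144
prefactor² = (2J+1)×Δ×N² = 36/5
  k=0: +1/(0!×3!×2!×0!×0!×0!) = 1/12
Σ = 1/12  ⇒  CG² = 36/5×(1/12)² = 1/20
CG = +√(1/20) = +0.223607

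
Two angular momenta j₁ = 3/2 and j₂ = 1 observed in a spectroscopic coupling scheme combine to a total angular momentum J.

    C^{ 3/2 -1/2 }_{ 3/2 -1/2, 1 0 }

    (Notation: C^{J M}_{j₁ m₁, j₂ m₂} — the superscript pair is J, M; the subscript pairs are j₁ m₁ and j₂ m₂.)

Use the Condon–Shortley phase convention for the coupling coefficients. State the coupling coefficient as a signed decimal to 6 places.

j₁+j₂−J=1  J+j₁−j₂=2  J−j₁+j₂=1  j₁+j₂+J+1=5
(j₁±m₁, j₂±m₂, J±M) = (1,2,1,1,1,2)
P² = 4/15
sum k=0..1:
  [0] +1/2 = 1/2
  [1] −1/1 = -1
S = -1/2
C² = P²·S² = 1/15 ; C = -0.258199

−√(1/15) ≈ -0.258199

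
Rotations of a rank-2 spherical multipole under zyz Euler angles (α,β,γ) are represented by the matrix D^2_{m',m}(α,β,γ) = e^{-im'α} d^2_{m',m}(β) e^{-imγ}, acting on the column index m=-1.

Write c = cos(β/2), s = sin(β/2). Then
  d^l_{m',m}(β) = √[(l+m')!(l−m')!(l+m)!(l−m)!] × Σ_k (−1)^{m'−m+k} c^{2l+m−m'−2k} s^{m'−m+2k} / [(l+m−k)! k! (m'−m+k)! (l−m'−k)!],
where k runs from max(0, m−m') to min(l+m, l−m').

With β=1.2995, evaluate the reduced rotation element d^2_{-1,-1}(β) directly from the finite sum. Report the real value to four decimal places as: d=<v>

d=-0.2942

d^2_{-1,-1}(β=1.2995) via the finite sum:
c=cos(1.299500/2)=0.796235, s=sin(1.299500/2)=0.604987; N=√[1·6·1·6]=6.000000
Admissible k: 0..1 (factorial args all ≥0)
  k=0: (−1)^0·6.0000/(6)·0.7962^4·0.6050^0 = +0.401944
  k=1: (−1)^1·6.0000/(2)·0.7962^2·0.6050^2 = -0.696140
d^2_{-1,-1}(1.2995) = +0.401944 -0.696140 = -0.294196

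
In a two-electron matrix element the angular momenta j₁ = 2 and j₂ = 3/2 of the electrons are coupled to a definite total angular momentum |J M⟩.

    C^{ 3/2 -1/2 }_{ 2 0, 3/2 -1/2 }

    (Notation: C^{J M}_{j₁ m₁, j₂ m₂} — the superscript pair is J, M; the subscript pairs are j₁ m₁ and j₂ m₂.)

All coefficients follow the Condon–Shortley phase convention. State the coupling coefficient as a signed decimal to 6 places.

triangle: 2!·2!·1!/6! = 4/720
(j±m)!: 2!·2!·1!·2!·1!·2! = 16
prefactor² = (2J+1)·Δ·N² = 16/45
  k=0: +1/(0!·2!·2!·1!·0!·0!) = 1/4
  k=1: −1/(1!·1!·1!·0!·1!·1!) = -1
Σ = -3/4  ⇒  CG² = 16/45·(-3/4)² = 1/5
CG = −√(1/5) = -0.447214

−√(1/5) ≈ -0.447214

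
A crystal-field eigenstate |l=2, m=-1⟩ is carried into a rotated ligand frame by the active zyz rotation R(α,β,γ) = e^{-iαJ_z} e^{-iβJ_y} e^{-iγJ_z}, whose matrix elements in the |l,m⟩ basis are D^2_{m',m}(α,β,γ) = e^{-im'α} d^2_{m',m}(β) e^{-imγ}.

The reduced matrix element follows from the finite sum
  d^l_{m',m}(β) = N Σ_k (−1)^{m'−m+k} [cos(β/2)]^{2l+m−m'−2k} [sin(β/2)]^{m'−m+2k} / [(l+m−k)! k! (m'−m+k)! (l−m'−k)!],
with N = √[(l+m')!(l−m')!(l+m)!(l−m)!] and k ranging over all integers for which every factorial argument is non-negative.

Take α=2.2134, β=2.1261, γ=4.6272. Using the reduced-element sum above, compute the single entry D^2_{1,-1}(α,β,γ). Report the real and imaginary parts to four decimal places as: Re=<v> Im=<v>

First d^2_{1,-1}(β=2.1261), then the phase factors e^{-i(1)α} and e^{-i(-1)γ}:
c=cos(2.126100/2)=0.486209, s=sin(2.126100/2)=0.873842; N=√[6·1·1·6]=6.000000
Admissible k: 0..1 (factorial args all ≥0)
  k=0: (−1)^2·6.0000/(2)·0.4862^2·0.8738^2 = +0.541544
  k=1: (−1)^3·6.0000/(6)·0.4862^0·0.8738^4 = -0.583086
d^2_{1,-1}(2.1261) = +0.541544 -0.583086 = -0.041542
D = (-0.599282-0.800538i)·(-0.041542)·(-0.085086-0.996374i) = +0.031017-0.027635i

Re=0.0310 Im=-0.0276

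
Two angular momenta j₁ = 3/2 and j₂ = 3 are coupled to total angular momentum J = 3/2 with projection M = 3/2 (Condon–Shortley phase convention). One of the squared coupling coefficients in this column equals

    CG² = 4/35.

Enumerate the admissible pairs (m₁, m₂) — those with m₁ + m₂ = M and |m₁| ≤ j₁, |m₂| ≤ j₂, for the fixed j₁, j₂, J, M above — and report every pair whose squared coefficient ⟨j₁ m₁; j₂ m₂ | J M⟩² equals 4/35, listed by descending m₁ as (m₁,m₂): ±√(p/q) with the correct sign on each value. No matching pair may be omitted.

Admissible pairs with m₁+m₂ = M = 3/2: (-3/2,3), (-1/2,2), (1/2,1), (3/2,0)
  (m₁,m₂)=(3/2,0): CG² = 1/35, CG = +√(1/35)
  (m₁,m₂)=(1/2,1): CG² = 4/35, CG = −√(4/35)   ← matches the target
  (m₁,m₂)=(-1/2,2): CG² = 2/7, CG = +√(2/7)
  (m₁,m₂)=(-3/2,3): CG² = 4/7, CG = −√(4/7)
Pairs with CG² = 4/35: (1/2,1): −√(4/35)

(1/2,1): −√(4/35)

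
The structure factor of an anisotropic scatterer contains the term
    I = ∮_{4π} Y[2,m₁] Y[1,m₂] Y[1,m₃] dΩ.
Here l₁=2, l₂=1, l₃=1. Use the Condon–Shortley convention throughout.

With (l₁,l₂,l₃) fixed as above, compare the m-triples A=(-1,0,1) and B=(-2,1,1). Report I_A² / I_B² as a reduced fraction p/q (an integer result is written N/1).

1/2

Same 2,1,1: normalisation and zero-m 3j drop out of the ratio.
A: Δ: 2! 2! 0! / 5! → 1/30; sum: t=1:−1/2 = -1/2; 3j²(2 1 1; -1 0 1) = Δ·Π!·Σ² = 1/10  (sign -1)
B: Δ: 2! 2! 0! / 5! → 1/30; sum: t=2:+1/4 = 1/4; 3j²(2 1 1; -2 1 1) = Δ·Π!·Σ² = 1/5  (sign +1)
I_A²/I_B² = (1/10)/(1/5) = 1/2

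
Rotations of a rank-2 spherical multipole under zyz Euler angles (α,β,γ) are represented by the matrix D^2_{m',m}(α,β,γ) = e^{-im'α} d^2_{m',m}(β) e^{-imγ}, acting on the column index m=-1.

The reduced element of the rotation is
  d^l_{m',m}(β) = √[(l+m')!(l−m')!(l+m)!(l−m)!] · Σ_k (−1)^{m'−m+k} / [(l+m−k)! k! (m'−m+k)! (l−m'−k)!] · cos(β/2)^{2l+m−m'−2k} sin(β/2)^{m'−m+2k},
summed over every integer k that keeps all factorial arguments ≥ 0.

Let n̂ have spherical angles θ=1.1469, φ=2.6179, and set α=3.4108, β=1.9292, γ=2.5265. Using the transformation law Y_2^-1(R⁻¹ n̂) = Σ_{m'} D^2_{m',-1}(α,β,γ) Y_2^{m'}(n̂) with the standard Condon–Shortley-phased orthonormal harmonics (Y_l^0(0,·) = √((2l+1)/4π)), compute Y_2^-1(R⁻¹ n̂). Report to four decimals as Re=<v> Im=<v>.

Need the full column D^2_{m',-1} for m'=−2..2 at α=3.4108, β=1.9292, γ=2.5265.
cos(β/2)=0.569746, sin(β/2)=0.821821
d^2_{-2,-1}: single k=1 term ⇒ +0.303984;  D = -0.303091+0.023286i
d^2_{-1,-1}: k∈[0..1] ⇒ +0.105372 -0.657715 = -0.552343;  D = -0.519631+0.187261i
d^2_{0,-1}: k∈[0..1] ⇒ -0.372303 +0.774620 = +0.402317;  D = -0.328580+0.232151i
d^2_{1,-1}: k∈[0..1] ⇒ +0.657715 -0.456152 = +0.201564;  D = +0.127757-0.155904i
d^2_{2,-1}: single k=0 term ⇒ -0.632474;  D = +0.256331-0.578202i
Y_2^{m'}(θ=1.1469,φ=2.6179) and Σ D·Y over m':
  (-0.3031+0.0233i)·(+0.1604+0.2780i)  (-0.5196+0.1873i)·(-0.2508-0.1448i)  (-0.3286+0.2322i)·(-0.1553+0.0000i)  (+0.1278-0.1559i)·(+0.2508-0.1448i)  (+0.2563-0.5782i)·(+0.1604-0.2780i)
Y_2^-1(R⁻¹ n̂) = +0.043264-0.309880i

Re=0.0433 Im=-0.3099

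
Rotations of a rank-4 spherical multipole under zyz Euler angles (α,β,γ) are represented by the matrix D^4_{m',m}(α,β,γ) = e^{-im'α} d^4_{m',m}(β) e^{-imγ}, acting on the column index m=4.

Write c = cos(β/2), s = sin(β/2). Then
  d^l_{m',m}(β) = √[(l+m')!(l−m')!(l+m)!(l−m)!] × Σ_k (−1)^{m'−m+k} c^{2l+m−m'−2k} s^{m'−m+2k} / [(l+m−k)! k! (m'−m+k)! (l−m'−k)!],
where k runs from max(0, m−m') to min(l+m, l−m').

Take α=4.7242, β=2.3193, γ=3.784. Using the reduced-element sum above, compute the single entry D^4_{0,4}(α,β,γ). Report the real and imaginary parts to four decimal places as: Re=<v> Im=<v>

D^4_{0,4}(4.7242,2.3193,3.7840) = e^{-i·0·4.7242}·d^4_{0,4}(2.3193)·e^{-i·4·3.7840}. Compute d first:
Half-angle: c=0.399660, s=0.916663. N=√(24·24·40320·1)=4819.161753
k∈{4} keeps every argument non-negative
  k=4: (−1)^0·4819.1618/(576)·0.3997^4·0.9167^4 = +0.150714
d^4_{0,4}(2.3193) = +0.150714
D = (+1.000000+0.000000i)·(+0.150714)·(-0.840840-0.541284i) = -0.126726-0.081579i

Re=-0.1267 Im=-0.0816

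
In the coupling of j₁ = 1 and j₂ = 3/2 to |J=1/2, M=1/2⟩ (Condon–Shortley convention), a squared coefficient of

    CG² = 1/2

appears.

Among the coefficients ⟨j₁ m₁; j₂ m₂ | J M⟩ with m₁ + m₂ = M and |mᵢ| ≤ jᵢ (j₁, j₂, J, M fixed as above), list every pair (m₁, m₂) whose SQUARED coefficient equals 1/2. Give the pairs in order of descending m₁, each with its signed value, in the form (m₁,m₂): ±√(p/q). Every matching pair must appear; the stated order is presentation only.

Admissible pairs with m₁+m₂ = M = 1/2: (-1,3/2), (0,1/2), (1,-1/2)
  (m₁,m₂)=(1,-1/2): CG² = 1/6, CG = +√(1/6)
  (m₁,m₂)=(0,1/2): CG² = 1/3, CG = −√(1/3)
  (m₁,m₂)=(-1,3/2): CG² = 1/2, CG = +√(1/2)   ← matches the target
Pairs with CG² = 1/2: (-1,3/2): +√(1/2)

(-1,3/2): +√(1/2)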